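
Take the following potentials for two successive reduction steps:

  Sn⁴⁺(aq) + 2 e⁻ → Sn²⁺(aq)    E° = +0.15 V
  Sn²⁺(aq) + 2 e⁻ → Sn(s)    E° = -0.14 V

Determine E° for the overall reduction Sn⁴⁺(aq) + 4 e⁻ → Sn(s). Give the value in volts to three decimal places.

+0.005 V

Since ΔG° = −nFE° is additive over sequential reductions, n₃E°₃ = n₁E°₁ + n₂E°₂.
E°₃ = (2×+0.15 + 2×-0.14) / 4 = (+0.020) / 4 = +0.005 V.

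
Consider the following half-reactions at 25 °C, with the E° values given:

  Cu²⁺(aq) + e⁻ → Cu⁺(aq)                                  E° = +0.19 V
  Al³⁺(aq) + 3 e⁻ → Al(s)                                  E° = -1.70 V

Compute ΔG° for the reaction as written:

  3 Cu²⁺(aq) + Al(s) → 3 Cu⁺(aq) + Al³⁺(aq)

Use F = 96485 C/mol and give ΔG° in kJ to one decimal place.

-547.1 kJ

As written, Cu²⁺/Cu⁺ is reduced (cathode) and Al³⁺/Al is oxidised (anode), so E°cell = (+0.19) − (-1.70) = +1.89 V.
Balancing electrons gives n = 3.
ΔG° = −nFE° = −(3)(96485)(+1.89) = -547,070 J = -547.1 kJ.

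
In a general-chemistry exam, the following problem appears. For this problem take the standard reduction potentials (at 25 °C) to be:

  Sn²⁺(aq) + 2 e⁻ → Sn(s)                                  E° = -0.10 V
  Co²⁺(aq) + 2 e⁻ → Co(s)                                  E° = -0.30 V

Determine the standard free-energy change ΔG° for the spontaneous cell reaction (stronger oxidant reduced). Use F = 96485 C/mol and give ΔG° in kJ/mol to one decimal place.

Sn²⁺/Sn (E° = -0.10 V) is the cathode; Co²⁺/Co (E° = -0.30 V) is the anode, so E°cell = +0.20 V.
Balancing electrons gives n = 2 (lcm of 2 and 2).
ΔG° = −nFE° = −(2)(96485)(+0.20) = -38,594 J = -38.6 kJ/mol.

-38.6 kJ/mol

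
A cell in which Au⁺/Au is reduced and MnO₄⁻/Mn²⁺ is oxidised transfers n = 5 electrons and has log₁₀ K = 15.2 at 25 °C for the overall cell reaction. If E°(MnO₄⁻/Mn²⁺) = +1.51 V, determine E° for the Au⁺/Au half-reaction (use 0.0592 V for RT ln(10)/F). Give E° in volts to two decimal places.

E°cell = (0.0592/n)·log K = (0.0592/5)(15.2) = +0.180 V.
Since Au⁺/Au is the cathode and MnO₄⁻/Mn²⁺ the anode, E°cell = E°(Au⁺/Au) − E°(MnO₄⁻/Mn²⁺).
So E°(Au⁺/Au) = E°cell + E°(MnO₄⁻/Mn²⁺) = +0.180 + (+1.51) = +1.69 V.

+1.69 V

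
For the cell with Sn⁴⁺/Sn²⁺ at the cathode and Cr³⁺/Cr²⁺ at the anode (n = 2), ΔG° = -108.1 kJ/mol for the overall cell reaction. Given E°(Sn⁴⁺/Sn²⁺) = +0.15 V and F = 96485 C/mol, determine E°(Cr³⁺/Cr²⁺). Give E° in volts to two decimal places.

E°cell = −ΔG°/(nF) = −(-108.1×10³)/((2)(96485)) = +0.560 V.
Since Sn⁴⁺/Sn²⁺ is the cathode and Cr³⁺/Cr²⁺ the anode, E°cell = E°(Sn⁴⁺/Sn²⁺) − E°(Cr³⁺/Cr²⁺).
So E°(Cr³⁺/Cr²⁺) = E°(Sn⁴⁺/Sn²⁺) − E°cell = (+0.15) − (+0.560) = -0.41 V.

-0.41 V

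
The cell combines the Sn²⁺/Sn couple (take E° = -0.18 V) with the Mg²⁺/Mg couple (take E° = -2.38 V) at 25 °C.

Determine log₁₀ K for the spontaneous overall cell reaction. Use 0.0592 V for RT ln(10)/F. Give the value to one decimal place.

Cathode: Sn²⁺/Sn; anode: Mg²⁺/Mg. E°cell = +2.20 V, n = 2.
log K = nE°cell / 0.0592 = (2)(+2.20) / 0.0592 = 74.3.

74.3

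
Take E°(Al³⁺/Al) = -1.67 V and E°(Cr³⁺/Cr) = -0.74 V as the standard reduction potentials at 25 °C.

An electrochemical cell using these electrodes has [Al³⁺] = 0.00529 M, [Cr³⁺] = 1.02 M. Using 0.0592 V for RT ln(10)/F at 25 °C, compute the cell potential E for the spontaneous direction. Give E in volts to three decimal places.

+0.975 V

Cr³⁺/Cr is the cathode (higher E°), Al³⁺/Al the anode: E°cell = -0.74 − (-1.67) = +0.93 V, n = 3.
Overall: Cr³⁺(aq) + Al(s) → Cr(s) + Al³⁺(aq)
Q = [Al³⁺] / ([Cr³⁺]); log Q = -2.285.
E = E° − (0.0592/n) log Q = +0.93 − (0.0592/3)(-2.285) = +0.975 V.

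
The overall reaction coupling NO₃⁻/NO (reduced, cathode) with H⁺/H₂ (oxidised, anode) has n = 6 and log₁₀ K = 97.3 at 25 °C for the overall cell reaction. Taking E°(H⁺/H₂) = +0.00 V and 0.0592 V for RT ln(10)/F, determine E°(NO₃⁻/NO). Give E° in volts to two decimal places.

+0.96 V

E°cell = (0.0592/n)·log K = (0.0592/6)(97.3) = +0.960 V.
Since NO₃⁻/NO is the cathode and H⁺/H₂ the anode, E°cell = E°(NO₃⁻/NO) − E°(H⁺/H₂).
So E°(NO₃⁻/NO) = E°cell + E°(H⁺/H₂) = +0.960 + (+0.00) = +0.96 V.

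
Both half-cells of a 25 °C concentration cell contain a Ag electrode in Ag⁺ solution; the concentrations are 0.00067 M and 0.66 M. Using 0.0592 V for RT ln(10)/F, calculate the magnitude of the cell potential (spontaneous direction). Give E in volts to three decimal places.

+0.177 V

For a concentration cell E°cell = 0. The 0.66 M side is the cathode (reduction is favoured where [Ag⁺] is higher).
With n = 1, E = −(0.0592/1) log([Ag⁺]ₐₙ/[Ag⁺]꜀ₐₜ) = −(0.0592/1) log(0.00067/0.66) = −(0.0592/1)(-2.993) = +0.177 V.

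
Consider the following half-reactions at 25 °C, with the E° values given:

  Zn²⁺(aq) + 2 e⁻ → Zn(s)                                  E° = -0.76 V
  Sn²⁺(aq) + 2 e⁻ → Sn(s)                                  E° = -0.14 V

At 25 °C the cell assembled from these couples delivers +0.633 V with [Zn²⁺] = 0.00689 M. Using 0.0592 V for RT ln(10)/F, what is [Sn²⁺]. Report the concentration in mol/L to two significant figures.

Sn²⁺/Sn is the cathode, Zn²⁺/Zn the anode: E°cell = +0.62 V, n = 2.
Overall reaction: Sn²⁺(aq) + Zn(s) → Sn(s) + Zn²⁺(aq); Q = [Zn²⁺]^1/[Sn²⁺]^1.
From E = E° − (0.0592/n) log Q: log Q = (E° − E)·n/0.0592 = (+0.62 − (+0.633))·2/0.0592 = -0.4392.
So 1·log[Sn²⁺] = 1·log(0.00689) − log Q = -2.1618 − (-0.4392) = -1.7226; [Sn²⁺] = 10^(-1.7226) ≈ 0.019 M.

0.019 M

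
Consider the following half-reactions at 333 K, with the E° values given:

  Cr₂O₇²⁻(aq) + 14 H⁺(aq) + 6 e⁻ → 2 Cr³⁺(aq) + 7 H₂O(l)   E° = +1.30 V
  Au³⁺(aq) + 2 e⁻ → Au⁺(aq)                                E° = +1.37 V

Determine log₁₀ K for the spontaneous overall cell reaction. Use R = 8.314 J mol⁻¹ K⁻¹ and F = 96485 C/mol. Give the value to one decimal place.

Cathode: Au³⁺/Au⁺; anode: Cr₂O₇²⁻/Cr³⁺. E°cell = (+1.37) − (+1.30) = +0.07 V, with n = 6.
ΔG° = −nFE° = −RT ln K, so ln K = nFE°/(RT) = (6)(96485)(+0.07) / ((8.314)(333)) = 14.637.
log₁₀ K = 14.637 / ln 10 = 6.4.

6.4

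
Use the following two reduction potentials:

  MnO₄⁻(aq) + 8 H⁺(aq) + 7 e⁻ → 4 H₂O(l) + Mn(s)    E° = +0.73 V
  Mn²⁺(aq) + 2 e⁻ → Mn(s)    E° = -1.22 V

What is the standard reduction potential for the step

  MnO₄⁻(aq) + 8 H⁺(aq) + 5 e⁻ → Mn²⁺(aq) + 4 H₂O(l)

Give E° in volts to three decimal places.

+1.510 V

Sequential free energies add, so n₃E°₃ = n₁E°₁ + n₂E°₂.
With n₃ = 7, and the known step contributing 2×(-1.22) V, the unknown satisfies 5·E° = 7×(+0.73) − 2×(-1.22) = +7.550.
E° = +7.550 / 5 = +1.510 V.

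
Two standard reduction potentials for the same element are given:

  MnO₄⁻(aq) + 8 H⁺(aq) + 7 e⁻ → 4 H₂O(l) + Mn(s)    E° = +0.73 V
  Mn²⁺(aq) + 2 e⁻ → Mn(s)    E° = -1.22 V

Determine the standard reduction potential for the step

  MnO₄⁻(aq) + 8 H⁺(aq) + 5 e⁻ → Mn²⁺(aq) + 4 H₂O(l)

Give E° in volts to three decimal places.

+1.510 V

Sequential free energies add, so n₃E°₃ = n₁E°₁ + n₂E°₂.
With n₃ = 7, and the known step contributing 2×(-1.22) V, the unknown satisfies 5·E° = 7×(+0.73) − 2×(-1.22) = +7.550.
E° = +7.550 / 5 = +1.510 V.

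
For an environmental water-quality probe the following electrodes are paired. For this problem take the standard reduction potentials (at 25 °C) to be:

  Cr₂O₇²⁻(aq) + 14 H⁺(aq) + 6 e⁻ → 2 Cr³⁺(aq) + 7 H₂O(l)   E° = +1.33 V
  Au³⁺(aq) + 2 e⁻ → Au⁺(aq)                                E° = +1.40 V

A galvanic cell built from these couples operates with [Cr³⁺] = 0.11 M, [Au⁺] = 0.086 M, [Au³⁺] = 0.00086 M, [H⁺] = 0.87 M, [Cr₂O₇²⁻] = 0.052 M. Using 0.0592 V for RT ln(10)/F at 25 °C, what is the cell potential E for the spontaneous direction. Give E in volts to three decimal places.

+0.013 V

Au³⁺/Au⁺ is the cathode (higher E°), Cr₂O₇²⁻/Cr³⁺ the anode: E°cell = +1.40 − (+1.33) = +0.07 V, n = 6.
Overall: 3 Au³⁺(aq) + 2 Cr³⁺(aq) + 7 H₂O(l) → 3 Au⁺(aq) + Cr₂O₇²⁻(aq) + 14 H⁺(aq)
Q = [Au⁺]^3·[Cr₂O₇²⁻]·[H⁺]^14 / ([Au³⁺]^3·[Cr³⁺]^2); log Q = 5.786.
E = E° − (0.0592/n) log Q = +0.07 − (0.0592/6)(5.786) = +0.013 V.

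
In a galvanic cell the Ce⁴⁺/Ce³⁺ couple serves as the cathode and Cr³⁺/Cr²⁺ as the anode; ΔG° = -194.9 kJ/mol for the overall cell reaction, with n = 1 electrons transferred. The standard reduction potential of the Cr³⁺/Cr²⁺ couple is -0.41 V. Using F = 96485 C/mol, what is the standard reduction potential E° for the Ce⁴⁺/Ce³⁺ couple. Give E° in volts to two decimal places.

+1.61 V

E°cell = −ΔG°/(nF) = −(-194.9×10³)/((1)(96485)) = +2.020 V.
Since Ce⁴⁺/Ce³⁺ is the cathode and Cr³⁺/Cr²⁺ the anode, E°cell = E°(Ce⁴⁺/Ce³⁺) − E°(Cr³⁺/Cr²⁺).
So E°(Ce⁴⁺/Ce³⁺) = E°cell + E°(Cr³⁺/Cr²⁺) = +2.020 + (-0.41) = +1.61 V.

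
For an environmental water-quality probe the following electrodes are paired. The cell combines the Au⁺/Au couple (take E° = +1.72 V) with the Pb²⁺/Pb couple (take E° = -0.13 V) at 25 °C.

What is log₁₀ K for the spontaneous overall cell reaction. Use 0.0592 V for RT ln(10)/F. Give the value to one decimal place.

62.5

Cathode: Au⁺/Au; anode: Pb²⁺/Pb. E°cell = +1.85 V, n = 2.
log K = nE°cell / 0.0592 = (2)(+1.85) / 0.0592 = 62.5.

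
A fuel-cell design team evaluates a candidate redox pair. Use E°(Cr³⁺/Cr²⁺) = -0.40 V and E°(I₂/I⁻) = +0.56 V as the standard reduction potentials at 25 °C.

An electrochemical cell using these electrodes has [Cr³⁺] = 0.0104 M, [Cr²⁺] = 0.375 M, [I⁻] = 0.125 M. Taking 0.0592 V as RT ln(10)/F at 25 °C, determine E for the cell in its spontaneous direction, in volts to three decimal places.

+1.106 V

I₂/I⁻ is the cathode (higher E°), Cr³⁺/Cr²⁺ the anode: E°cell = +0.56 − (-0.40) = +0.96 V, n = 2.
Overall: I₂(s) + 2 Cr²⁺(aq) → 2 I⁻(aq) + 2 Cr³⁺(aq)
Q = [I⁻]^2·[Cr³⁺]^2 / ([Cr²⁺]^2); log Q = -4.920.
E = E° − (0.0592/n) log Q = +0.96 − (0.0592/2)(-4.920) = +1.106 V.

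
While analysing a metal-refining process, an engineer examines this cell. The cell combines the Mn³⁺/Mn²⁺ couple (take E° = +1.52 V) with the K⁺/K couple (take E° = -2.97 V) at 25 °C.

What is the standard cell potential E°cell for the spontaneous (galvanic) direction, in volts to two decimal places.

The Mn³⁺/Mn²⁺ couple has the higher reduction potential, so it is the cathode; K⁺/K is oxidised at the anode.
E°cell = E°(cathode) − E°(anode) = (+1.52) − (-2.97) = +4.49 V.

+4.49 V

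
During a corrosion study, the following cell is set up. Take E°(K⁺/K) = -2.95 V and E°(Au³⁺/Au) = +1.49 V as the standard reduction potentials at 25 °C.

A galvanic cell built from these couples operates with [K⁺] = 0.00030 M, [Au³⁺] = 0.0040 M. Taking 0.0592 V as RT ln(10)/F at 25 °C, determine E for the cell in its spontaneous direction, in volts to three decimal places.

Au³⁺/Au is the cathode (higher E°), K⁺/K the anode: E°cell = +1.49 − (-2.95) = +4.44 V, n = 3.
Overall: Au³⁺(aq) + 3 K(s) → Au(s) + 3 K⁺(aq)
Q = [K⁺]^3 / ([Au³⁺]); log Q = -8.171.
E = E° − (0.0592/n) log Q = +4.44 − (0.0592/3)(-8.171) = +4.601 V.

+4.601 V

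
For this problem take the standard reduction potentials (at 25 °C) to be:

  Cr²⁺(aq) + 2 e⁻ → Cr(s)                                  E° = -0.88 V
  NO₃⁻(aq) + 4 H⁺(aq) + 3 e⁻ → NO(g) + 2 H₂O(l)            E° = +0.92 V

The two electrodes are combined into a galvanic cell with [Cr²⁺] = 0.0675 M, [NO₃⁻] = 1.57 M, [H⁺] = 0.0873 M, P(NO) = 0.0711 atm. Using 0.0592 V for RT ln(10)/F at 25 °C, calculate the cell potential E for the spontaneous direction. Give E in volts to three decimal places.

+1.778 V

NO₃⁻/NO is the cathode (higher E°), Cr²⁺/Cr the anode: E°cell = +0.92 − (-0.88) = +1.80 V, n = 6.
Overall: 2 NO₃⁻(aq) + 8 H⁺(aq) + 3 Cr(s) → 2 NO(g) + 4 H₂O(l) + 3 Cr²⁺(aq)
Q = P(NO)^2·[Cr²⁺]^3 / ([NO₃⁻]^2·[H⁺]^8); log Q = 2.272.
E = E° − (0.0592/n) log Q = +1.80 − (0.0592/6)(2.272) = +1.778 V.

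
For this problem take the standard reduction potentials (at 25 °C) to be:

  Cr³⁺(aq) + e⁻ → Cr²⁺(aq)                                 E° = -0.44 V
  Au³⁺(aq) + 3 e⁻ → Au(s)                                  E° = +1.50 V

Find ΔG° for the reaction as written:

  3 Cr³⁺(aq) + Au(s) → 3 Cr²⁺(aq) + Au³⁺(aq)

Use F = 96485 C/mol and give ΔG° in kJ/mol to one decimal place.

As written, Cr³⁺/Cr²⁺ is reduced (cathode) and Au³⁺/Au is oxidised (anode), so E°cell = (-0.44) − (+1.50) = -1.94 V.
Balancing electrons gives n = 3.
ΔG° = −nFE° = −(3)(96485)(-1.94) = 561,543 J = +561.5 kJ/mol.

+561.5 kJ/mol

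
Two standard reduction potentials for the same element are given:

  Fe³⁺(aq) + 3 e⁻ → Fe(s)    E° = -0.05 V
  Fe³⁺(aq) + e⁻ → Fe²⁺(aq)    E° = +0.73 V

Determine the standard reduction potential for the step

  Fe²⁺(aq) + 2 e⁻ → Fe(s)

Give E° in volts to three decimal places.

-0.440 V

Sequential free energies add, so n₃E°₃ = n₁E°₁ + n₂E°₂.
With n₃ = 3, and the known step contributing 1×(+0.73) V, the unknown satisfies 2·E° = 3×(-0.05) − 1×(+0.73) = -0.880.
E° = -0.880 / 2 = -0.440 V.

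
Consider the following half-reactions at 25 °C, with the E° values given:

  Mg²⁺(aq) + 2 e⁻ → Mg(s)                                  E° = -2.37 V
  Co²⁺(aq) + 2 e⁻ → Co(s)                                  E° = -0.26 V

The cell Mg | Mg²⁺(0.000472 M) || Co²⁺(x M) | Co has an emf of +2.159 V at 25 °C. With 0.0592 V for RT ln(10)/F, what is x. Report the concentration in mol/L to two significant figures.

Co²⁺/Co is the cathode, Mg²⁺/Mg the anode: E°cell = +2.11 V, n = 2.
Overall reaction: Co²⁺(aq) + Mg(s) → Co(s) + Mg²⁺(aq); Q = [Mg²⁺]^1/[Co²⁺]^1.
From E = E° − (0.0592/n) log Q: log Q = (E° − E)·n/0.0592 = (+2.11 − (+2.159))·2/0.0592 = -1.6554.
So 1·log[Co²⁺] = 1·log(0.000472) − log Q = -3.3261 − (-1.6554) = -1.6707; [Co²⁺] = 10^(-1.6707) ≈ 0.021 M.

0.021 M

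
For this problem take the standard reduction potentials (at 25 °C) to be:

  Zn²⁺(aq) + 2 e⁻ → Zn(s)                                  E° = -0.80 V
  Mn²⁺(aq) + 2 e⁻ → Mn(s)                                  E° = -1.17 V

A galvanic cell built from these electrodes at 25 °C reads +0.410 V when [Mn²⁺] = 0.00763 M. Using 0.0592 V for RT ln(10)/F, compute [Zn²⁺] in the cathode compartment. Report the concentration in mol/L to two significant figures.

0.17 M

Zn²⁺/Zn is the cathode, Mn²⁺/Mn the anode: E°cell = +0.37 V, n = 2.
Overall reaction: Zn²⁺(aq) + Mn(s) → Zn(s) + Mn²⁺(aq); Q = [Mn²⁺]^1/[Zn²⁺]^1.
From E = E° − (0.0592/n) log Q: log Q = (E° − E)·n/0.0592 = (+0.37 − (+0.410))·2/0.0592 = -1.3514.
So 1·log[Zn²⁺] = 1·log(0.00763) − log Q = -2.1175 − (-1.3514) = -0.7661; [Zn²⁺] = 10^(-0.7661) ≈ 0.17 M.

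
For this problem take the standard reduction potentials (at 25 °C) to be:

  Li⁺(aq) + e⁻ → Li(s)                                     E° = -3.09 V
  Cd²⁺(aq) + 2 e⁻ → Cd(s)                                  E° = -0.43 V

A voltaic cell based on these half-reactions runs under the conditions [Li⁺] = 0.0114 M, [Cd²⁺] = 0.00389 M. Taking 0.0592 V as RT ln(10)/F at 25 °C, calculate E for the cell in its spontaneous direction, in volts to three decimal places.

+2.704 V

Cd²⁺/Cd is the cathode (higher E°), Li⁺/Li the anode: E°cell = -0.43 − (-3.09) = +2.66 V, n = 2.
Overall: Cd²⁺(aq) + 2 Li(s) → Cd(s) + 2 Li⁺(aq)
Q = [Li⁺]^2 / ([Cd²⁺]); log Q = -1.476.
E = E° − (0.0592/n) log Q = +2.66 − (0.0592/2)(-1.476) = +2.704 V.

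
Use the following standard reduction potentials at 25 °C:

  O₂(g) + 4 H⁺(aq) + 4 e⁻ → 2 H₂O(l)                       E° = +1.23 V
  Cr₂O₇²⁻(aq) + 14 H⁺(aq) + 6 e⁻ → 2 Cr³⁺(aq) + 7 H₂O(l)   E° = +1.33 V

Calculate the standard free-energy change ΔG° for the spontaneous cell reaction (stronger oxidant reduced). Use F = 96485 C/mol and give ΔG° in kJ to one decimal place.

Cr₂O₇²⁻/Cr³⁺ (E° = +1.33 V) is the cathode; O₂/H₂O (E° = +1.23 V) is the anode, so E°cell = +0.10 V.
Balancing electrons gives n = 12 (lcm of 6 and 4).
ΔG° = −nFE° = −(12)(96485)(+0.10) = -115,782 J = -115.8 kJ.

-115.8 kJ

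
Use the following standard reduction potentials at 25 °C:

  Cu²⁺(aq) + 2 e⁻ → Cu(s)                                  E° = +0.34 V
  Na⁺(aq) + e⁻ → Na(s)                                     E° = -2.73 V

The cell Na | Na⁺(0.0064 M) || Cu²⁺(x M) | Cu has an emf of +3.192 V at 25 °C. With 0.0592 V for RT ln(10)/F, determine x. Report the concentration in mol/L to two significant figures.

Cu²⁺/Cu is the cathode, Na⁺/Na the anode: E°cell = +3.07 V, n = 2.
Overall reaction: Cu²⁺(aq) + 2 Na(s) → Cu(s) + 2 Na⁺(aq); Q = [Na⁺]^2/[Cu²⁺]^1.
From E = E° − (0.0592/n) log Q: log Q = (E° − E)·n/0.0592 = (+3.07 − (+3.192))·2/0.0592 = -4.1216.
So 1·log[Cu²⁺] = 2·log(0.0064) − log Q = -4.3876 − (-4.1216) = -0.2660; [Cu²⁺] = 10^(-0.2660) ≈ 0.54 M.

0.54 M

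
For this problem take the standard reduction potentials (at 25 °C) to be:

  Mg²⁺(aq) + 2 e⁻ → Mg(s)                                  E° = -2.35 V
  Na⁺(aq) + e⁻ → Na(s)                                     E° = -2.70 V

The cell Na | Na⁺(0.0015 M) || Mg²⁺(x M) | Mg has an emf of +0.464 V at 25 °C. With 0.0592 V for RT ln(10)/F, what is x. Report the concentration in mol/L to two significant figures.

0.016 M

Mg²⁺/Mg is the cathode, Na⁺/Na the anode: E°cell = +0.35 V, n = 2.
Overall reaction: Mg²⁺(aq) + 2 Na(s) → Mg(s) + 2 Na⁺(aq); Q = [Na⁺]^2/[Mg²⁺]^1.
From E = E° − (0.0592/n) log Q: log Q = (E° − E)·n/0.0592 = (+0.35 − (+0.464))·2/0.0592 = -3.8514.
So 1·log[Mg²⁺] = 2·log(0.0015) − log Q = -5.6478 − (-3.8514) = -1.7964; [Mg²⁺] = 10^(-1.7964) ≈ 0.016 M.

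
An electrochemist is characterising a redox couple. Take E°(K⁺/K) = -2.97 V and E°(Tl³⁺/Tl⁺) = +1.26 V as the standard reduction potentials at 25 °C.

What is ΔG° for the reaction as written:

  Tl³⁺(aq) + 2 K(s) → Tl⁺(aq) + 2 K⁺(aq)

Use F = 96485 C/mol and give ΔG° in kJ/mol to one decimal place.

As written, Tl³⁺/Tl⁺ is reduced (cathode) and K⁺/K is oxidised (anode), so E°cell = (+1.26) − (-2.97) = +4.23 V.
Balancing electrons gives n = 2.
ΔG° = −nFE° = −(2)(96485)(+4.23) = -816,263 J = -816.3 kJ/mol.

-816.3 kJ/mol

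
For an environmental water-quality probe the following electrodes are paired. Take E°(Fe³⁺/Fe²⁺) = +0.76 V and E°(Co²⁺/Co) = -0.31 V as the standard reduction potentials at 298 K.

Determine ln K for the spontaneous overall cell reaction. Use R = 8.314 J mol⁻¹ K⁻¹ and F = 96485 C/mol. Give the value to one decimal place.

83.3

Cathode: Fe³⁺/Fe²⁺; anode: Co²⁺/Co. E°cell = (+0.76) − (-0.31) = +1.07 V, with n = 2.
ΔG° = −nFE° = −RT ln K, so ln K = nFE°/(RT) = (2)(96485)(+1.07) / ((8.314)(298)) = 83.339.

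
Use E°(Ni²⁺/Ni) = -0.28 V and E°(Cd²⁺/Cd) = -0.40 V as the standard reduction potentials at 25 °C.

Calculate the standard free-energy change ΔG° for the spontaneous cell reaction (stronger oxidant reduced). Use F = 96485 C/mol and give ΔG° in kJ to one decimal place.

Ni²⁺/Ni (E° = -0.28 V) is the cathode; Cd²⁺/Cd (E° = -0.40 V) is the anode, so E°cell = +0.12 V.
Balancing electrons gives n = 2 (lcm of 2 and 2).
ΔG° = −nFE° = −(2)(96485)(+0.12) = -23,156 J = -23.2 kJ.

-23.2 kJ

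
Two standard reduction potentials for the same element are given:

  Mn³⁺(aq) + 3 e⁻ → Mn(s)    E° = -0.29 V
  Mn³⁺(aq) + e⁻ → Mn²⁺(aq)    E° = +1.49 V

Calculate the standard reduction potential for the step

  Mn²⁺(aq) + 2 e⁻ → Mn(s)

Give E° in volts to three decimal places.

Sequential free energies add, so n₃E°₃ = n₁E°₁ + n₂E°₂.
With n₃ = 3, and the known step contributing 1×(+1.49) V, the unknown satisfies 2·E° = 3×(-0.29) − 1×(+1.49) = -2.360.
E° = -2.360 / 2 = -1.180 V.

-1.180 V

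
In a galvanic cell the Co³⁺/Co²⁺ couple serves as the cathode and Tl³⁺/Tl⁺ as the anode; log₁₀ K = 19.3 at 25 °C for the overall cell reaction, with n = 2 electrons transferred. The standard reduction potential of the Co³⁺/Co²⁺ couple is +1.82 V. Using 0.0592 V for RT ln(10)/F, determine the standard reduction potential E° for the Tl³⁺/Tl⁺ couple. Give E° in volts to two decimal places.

+1.25 V

E°cell = (0.0592/n)·log K = (0.0592/2)(19.3) = +0.571 V.
Since Co³⁺/Co²⁺ is the cathode and Tl³⁺/Tl⁺ the anode, E°cell = E°(Co³⁺/Co²⁺) − E°(Tl³⁺/Tl⁺).
So E°(Tl³⁺/Tl⁺) = E°(Co³⁺/Co²⁺) − E°cell = (+1.82) − (+0.571) = +1.25 V.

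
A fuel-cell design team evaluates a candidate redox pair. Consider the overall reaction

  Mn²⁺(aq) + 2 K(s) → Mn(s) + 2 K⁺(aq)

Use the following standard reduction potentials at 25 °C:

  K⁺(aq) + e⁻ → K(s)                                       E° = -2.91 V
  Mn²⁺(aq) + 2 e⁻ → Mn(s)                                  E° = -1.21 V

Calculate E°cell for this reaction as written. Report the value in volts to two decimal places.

The Mn²⁺/Mn couple has the higher reduction potential, so it is the cathode; K⁺/K is oxidised at the anode.
E°cell = E°(cathode) − E°(anode) = (-1.21) − (-2.91) = +1.70 V.

+1.70 V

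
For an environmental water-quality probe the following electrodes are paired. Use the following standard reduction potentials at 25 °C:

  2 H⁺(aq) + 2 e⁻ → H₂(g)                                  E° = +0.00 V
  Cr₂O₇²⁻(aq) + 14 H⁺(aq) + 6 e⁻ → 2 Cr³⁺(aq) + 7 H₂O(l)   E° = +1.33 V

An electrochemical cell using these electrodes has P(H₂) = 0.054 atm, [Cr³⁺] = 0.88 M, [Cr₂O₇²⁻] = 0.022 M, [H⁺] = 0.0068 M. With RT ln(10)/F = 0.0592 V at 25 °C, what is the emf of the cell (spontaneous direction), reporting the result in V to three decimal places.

+1.106 V

Cr₂O₇²⁻/Cr³⁺ is the cathode (higher E°), H⁺/H₂ the anode: E°cell = +1.33 − (+0.00) = +1.33 V, n = 6.
Overall: Cr₂O₇²⁻(aq) + 8 H⁺(aq) + 3 H₂(g) → 2 Cr³⁺(aq) + 7 H₂O(l)
Q = [Cr³⁺]^2 / ([Cr₂O₇²⁻]·[H⁺]^8·P(H₂)^3); log Q = 22.689.
E = E° − (0.0592/n) log Q = +1.33 − (0.0592/6)(22.689) = +1.106 V.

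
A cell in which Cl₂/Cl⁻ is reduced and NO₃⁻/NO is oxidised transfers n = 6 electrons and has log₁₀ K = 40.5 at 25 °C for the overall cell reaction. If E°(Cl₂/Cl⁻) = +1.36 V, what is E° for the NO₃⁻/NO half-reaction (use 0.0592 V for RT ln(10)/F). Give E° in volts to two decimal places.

E°cell = (0.0592/n)·log K = (0.0592/6)(40.5) = +0.400 V.
Since Cl₂/Cl⁻ is the cathode and NO₃⁻/NO the anode, E°cell = E°(Cl₂/Cl⁻) − E°(NO₃⁻/NO).
So E°(NO₃⁻/NO) = E°(Cl₂/Cl⁻) − E°cell = (+1.36) − (+0.400) = +0.96 V.

+0.96 V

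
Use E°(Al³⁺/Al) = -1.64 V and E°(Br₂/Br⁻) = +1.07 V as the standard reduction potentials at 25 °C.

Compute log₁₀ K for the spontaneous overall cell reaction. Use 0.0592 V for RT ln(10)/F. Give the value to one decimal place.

Cathode: Br₂/Br⁻; anode: Al³⁺/Al. E°cell = +2.71 V, n = 6.
log K = nE°cell / 0.0592 = (6)(+2.71) / 0.0592 = 274.7.

274.7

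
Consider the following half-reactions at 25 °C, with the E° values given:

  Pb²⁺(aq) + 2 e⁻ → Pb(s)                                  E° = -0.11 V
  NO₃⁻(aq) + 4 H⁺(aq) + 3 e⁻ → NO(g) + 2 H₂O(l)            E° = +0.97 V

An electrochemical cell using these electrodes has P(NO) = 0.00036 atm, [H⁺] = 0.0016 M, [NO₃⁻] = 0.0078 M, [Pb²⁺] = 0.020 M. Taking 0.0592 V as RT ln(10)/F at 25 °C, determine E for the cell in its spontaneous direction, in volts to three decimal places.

+0.936 V

NO₃⁻/NO is the cathode (higher E°), Pb²⁺/Pb the anode: E°cell = +0.97 − (-0.11) = +1.08 V, n = 6.
Overall: 2 NO₃⁻(aq) + 8 H⁺(aq) + 3 Pb(s) → 2 NO(g) + 4 H₂O(l) + 3 Pb²⁺(aq)
Q = P(NO)^2·[Pb²⁺]^3 / ([NO₃⁻]^2·[H⁺]^8); log Q = 14.599.
E = E° − (0.0592/n) log Q = +1.08 − (0.0592/6)(14.599) = +0.936 V.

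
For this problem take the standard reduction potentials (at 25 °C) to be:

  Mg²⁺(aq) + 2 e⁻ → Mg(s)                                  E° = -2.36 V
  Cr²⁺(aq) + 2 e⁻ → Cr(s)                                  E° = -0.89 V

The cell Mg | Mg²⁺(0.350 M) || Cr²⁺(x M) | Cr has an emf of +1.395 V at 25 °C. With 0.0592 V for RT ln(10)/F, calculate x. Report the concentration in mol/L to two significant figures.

0.0010 M

Cr²⁺/Cr is the cathode, Mg²⁺/Mg the anode: E°cell = +1.47 V, n = 2.
Overall reaction: Cr²⁺(aq) + Mg(s) → Cr(s) + Mg²⁺(aq); Q = [Mg²⁺]^1/[Cr²⁺]^1.
From E = E° − (0.0592/n) log Q: log Q = (E° − E)·n/0.0592 = (+1.47 − (+1.395))·2/0.0592 = 2.5338.
So 1·log[Cr²⁺] = 1·log(0.35) − log Q = -0.4559 − (2.5338) = -2.9897; [Cr²⁺] = 10^(-2.9897) ≈ 0.0010 M.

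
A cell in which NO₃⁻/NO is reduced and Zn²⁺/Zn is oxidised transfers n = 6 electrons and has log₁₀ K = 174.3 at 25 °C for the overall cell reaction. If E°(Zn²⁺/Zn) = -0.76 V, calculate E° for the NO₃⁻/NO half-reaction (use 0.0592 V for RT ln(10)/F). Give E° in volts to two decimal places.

E°cell = (0.0592/n)·log K = (0.0592/6)(174.3) = +1.720 V.
Since NO₃⁻/NO is the cathode and Zn²⁺/Zn the anode, E°cell = E°(NO₃⁻/NO) − E°(Zn²⁺/Zn).
So E°(NO₃⁻/NO) = E°cell + E°(Zn²⁺/Zn) = +1.720 + (-0.76) = +0.96 V.

+0.96 V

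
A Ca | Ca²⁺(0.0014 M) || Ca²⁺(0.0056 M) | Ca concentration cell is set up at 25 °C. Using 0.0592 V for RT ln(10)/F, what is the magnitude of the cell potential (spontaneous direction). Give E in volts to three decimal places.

For a concentration cell E°cell = 0. The 0.0056 M side is the cathode (reduction is favoured where [Ca²⁺] is higher).
With n = 2, E = −(0.0592/2) log([Ca²⁺]ₐₙ/[Ca²⁺]꜀ₐₜ) = −(0.0592/2) log(0.0014/0.0056) = −(0.0592/2)(-0.602) = +0.018 V.

+0.018 V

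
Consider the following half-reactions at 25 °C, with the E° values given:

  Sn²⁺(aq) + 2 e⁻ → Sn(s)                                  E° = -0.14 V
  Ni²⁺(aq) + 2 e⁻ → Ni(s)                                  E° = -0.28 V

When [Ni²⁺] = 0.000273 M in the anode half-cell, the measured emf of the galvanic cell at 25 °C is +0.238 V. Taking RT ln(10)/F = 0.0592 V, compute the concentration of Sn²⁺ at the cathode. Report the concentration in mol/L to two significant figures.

Sn²⁺/Sn is the cathode, Ni²⁺/Ni the anode: E°cell = +0.14 V, n = 2.
Overall reaction: Sn²⁺(aq) + Ni(s) → Sn(s) + Ni²⁺(aq); Q = [Ni²⁺]^1/[Sn²⁺]^1.
From E = E° − (0.0592/n) log Q: log Q = (E° − E)·n/0.0592 = (+0.14 − (+0.238))·2/0.0592 = -3.3108.
So 1·log[Sn²⁺] = 1·log(0.000273) − log Q = -3.5638 − (-3.3108) = -0.2530; [Sn²⁺] = 10^(-0.2530) ≈ 0.56 M.

0.56 M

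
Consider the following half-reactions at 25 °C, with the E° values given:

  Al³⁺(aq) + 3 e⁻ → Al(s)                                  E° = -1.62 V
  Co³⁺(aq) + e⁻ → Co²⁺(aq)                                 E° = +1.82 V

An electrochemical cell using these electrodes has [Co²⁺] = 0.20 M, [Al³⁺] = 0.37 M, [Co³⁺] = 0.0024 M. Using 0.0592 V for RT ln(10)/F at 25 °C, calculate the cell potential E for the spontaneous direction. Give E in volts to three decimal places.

+3.335 V

Co³⁺/Co²⁺ is the cathode (higher E°), Al³⁺/Al the anode: E°cell = +1.82 − (-1.62) = +3.44 V, n = 3.
Overall: 3 Co³⁺(aq) + Al(s) → 3 Co²⁺(aq) + Al³⁺(aq)
Q = [Co²⁺]^3·[Al³⁺] / ([Co³⁺]^3); log Q = 5.331.
E = E° − (0.0592/n) log Q = +3.44 − (0.0592/3)(5.331) = +3.335 V.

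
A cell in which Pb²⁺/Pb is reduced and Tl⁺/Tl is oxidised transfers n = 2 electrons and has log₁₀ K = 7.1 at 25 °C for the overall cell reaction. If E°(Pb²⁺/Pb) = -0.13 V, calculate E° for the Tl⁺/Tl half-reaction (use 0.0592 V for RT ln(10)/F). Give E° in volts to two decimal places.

E°cell = (0.0592/n)·log K = (0.0592/2)(7.1) = +0.210 V.
Since Pb²⁺/Pb is the cathode and Tl⁺/Tl the anode, E°cell = E°(Pb²⁺/Pb) − E°(Tl⁺/Tl).
So E°(Tl⁺/Tl) = E°(Pb²⁺/Pb) − E°cell = (-0.13) − (+0.210) = -0.34 V.

-0.34 V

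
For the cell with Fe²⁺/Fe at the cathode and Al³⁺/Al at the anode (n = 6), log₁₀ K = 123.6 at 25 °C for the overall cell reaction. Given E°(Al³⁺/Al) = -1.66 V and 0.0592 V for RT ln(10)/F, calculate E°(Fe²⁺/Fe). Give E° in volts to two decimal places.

-0.44 V

E°cell = (0.0592/n)·log K = (0.0592/6)(123.6) = +1.220 V.
Since Fe²⁺/Fe is the cathode and Al³⁺/Al the anode, E°cell = E°(Fe²⁺/Fe) − E°(Al³⁺/Al).
So E°(Fe²⁺/Fe) = E°cell + E°(Al³⁺/Al) = +1.220 + (-1.66) = -0.44 V.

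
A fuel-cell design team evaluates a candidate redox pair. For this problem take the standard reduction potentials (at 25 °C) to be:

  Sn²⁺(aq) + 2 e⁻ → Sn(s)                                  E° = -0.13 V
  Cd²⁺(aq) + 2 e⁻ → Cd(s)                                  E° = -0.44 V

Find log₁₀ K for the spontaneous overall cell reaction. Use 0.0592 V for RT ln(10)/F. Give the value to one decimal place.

Cathode: Sn²⁺/Sn; anode: Cd²⁺/Cd. E°cell = +0.31 V, n = 2.
log K = nE°cell / 0.0592 = (2)(+0.31) / 0.0592 = 10.5.

10.5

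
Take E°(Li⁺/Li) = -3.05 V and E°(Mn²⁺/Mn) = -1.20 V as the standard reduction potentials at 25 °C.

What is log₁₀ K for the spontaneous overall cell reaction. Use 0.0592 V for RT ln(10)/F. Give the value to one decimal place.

Cathode: Mn²⁺/Mn; anode: Li⁺/Li. E°cell = +1.85 V, n = 2.
log K = nE°cell / 0.0592 = (2)(+1.85) / 0.0592 = 62.5.

62.5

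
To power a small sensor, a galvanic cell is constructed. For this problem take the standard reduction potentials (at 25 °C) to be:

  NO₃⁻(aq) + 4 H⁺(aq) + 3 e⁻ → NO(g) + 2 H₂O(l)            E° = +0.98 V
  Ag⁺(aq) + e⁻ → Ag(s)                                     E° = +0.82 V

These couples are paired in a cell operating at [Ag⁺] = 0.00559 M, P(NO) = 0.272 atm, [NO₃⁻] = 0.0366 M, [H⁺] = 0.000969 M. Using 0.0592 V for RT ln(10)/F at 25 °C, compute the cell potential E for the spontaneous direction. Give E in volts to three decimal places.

+0.038 V

NO₃⁻/NO is the cathode (higher E°), Ag⁺/Ag the anode: E°cell = +0.98 − (+0.82) = +0.16 V, n = 3.
Overall: NO₃⁻(aq) + 4 H⁺(aq) + 3 Ag(s) → NO(g) + 2 H₂O(l) + 3 Ag⁺(aq)
Q = P(NO)·[Ag⁺]^3 / ([NO₃⁻]·[H⁺]^4); log Q = 6.168.
E = E° − (0.0592/n) log Q = +0.16 − (0.0592/3)(6.168) = +0.038 V.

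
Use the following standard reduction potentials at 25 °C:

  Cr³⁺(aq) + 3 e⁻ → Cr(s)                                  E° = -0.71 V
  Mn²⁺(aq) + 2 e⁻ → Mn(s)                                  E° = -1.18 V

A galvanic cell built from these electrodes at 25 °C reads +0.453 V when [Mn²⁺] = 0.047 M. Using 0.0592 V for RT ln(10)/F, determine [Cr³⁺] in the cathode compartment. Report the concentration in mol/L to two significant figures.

0.0014 M

Cr³⁺/Cr is the cathode, Mn²⁺/Mn the anode: E°cell = +0.47 V, n = 6.
Overall reaction: 2 Cr³⁺(aq) + 3 Mn(s) → 2 Cr(s) + 3 Mn²⁺(aq); Q = [Mn²⁺]^3/[Cr³⁺]^2.
From E = E° − (0.0592/n) log Q: log Q = (E° − E)·n/0.0592 = (+0.47 − (+0.453))·6/0.0592 = 1.7230.
So 2·log[Cr³⁺] = 3·log(0.047) − log Q = -3.9837 − (1.7230) = -5.7067; log[Cr³⁺] = -5.7067 / 2 = -2.8533; [Cr³⁺] = 10^(-2.8533) ≈ 0.0014 M.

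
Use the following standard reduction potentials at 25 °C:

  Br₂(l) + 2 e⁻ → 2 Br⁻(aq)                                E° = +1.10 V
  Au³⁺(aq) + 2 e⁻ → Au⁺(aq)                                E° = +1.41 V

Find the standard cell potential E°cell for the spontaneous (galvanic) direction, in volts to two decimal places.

The Au³⁺/Au⁺ couple has the higher reduction potential, so it is the cathode; Br₂/Br⁻ is oxidised at the anode.
E°cell = E°(cathode) − E°(anode) = (+1.41) − (+1.10) = +0.31 V.
Since E°cell > 0, the reaction is spontaneous under standard conditions.

+0.31 V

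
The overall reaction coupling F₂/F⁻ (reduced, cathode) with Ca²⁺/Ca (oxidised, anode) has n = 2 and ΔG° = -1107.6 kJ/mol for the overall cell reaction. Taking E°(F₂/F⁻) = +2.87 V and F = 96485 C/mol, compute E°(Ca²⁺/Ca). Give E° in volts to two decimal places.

-2.87 V

E°cell = −ΔG°/(nF) = −(-1107.6×10³)/((2)(96485)) = +5.740 V.
Since F₂/F⁻ is the cathode and Ca²⁺/Ca the anode, E°cell = E°(F₂/F⁻) − E°(Ca²⁺/Ca).
So E°(Ca²⁺/Ca) = E°(F₂/F⁻) − E°cell = (+2.87) − (+5.740) = -2.87 V.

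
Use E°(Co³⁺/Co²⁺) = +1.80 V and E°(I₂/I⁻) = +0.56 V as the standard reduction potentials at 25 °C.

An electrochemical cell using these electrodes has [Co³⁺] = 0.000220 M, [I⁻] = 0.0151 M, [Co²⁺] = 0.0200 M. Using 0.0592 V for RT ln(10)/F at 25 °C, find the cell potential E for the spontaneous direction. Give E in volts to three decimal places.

+1.016 V

Co³⁺/Co²⁺ is the cathode (higher E°), I₂/I⁻ the anode: E°cell = +1.80 − (+0.56) = +1.24 V, n = 2.
Overall: 2 Co³⁺(aq) + 2 I⁻(aq) → 2 Co²⁺(aq) + I₂(s)
Q = [Co²⁺]^2 / ([Co³⁺]^2·[I⁻]^2); log Q = 7.559.
E = E° − (0.0592/n) log Q = +1.24 − (0.0592/2)(7.559) = +1.016 V.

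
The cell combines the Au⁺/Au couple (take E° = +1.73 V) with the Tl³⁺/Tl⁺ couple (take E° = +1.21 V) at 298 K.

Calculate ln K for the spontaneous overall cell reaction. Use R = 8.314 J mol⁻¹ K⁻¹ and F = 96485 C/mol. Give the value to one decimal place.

Cathode: Au⁺/Au; anode: Tl³⁺/Tl⁺. E°cell = (+1.73) − (+1.21) = +0.52 V, with n = 2.
ΔG° = −nFE° = −RT ln K, so ln K = nFE°/(RT) = (2)(96485)(+0.52) / ((8.314)(298)) = 40.501.

40.5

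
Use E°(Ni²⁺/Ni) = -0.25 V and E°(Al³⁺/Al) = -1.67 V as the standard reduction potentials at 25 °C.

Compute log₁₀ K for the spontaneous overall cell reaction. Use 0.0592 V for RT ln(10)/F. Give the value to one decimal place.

Cathode: Ni²⁺/Ni; anode: Al³⁺/Al. E°cell = +1.42 V, n = 6.
log K = nE°cell / 0.0592 = (6)(+1.42) / 0.0592 = 143.9.

143.9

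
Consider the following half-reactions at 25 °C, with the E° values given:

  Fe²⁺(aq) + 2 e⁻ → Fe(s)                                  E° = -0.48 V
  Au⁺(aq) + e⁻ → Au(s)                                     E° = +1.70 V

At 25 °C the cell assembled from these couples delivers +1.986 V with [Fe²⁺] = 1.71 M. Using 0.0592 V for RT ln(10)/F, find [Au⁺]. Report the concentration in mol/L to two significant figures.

Au⁺/Au is the cathode, Fe²⁺/Fe the anode: E°cell = +2.18 V, n = 2.
Overall reaction: 2 Au⁺(aq) + Fe(s) → 2 Au(s) + Fe²⁺(aq); Q = [Fe²⁺]^1/[Au⁺]^2.
From E = E° − (0.0592/n) log Q: log Q = (E° − E)·n/0.0592 = (+2.18 − (+1.986))·2/0.0592 = 6.5541.
So 2·log[Au⁺] = 1·log(1.71) − log Q = 0.2330 − (6.5541) = -6.3211; log[Au⁺] = -6.3211 / 2 = -3.1606; [Au⁺] = 10^(-3.1606) ≈ 0.00069 M.

0.00069 M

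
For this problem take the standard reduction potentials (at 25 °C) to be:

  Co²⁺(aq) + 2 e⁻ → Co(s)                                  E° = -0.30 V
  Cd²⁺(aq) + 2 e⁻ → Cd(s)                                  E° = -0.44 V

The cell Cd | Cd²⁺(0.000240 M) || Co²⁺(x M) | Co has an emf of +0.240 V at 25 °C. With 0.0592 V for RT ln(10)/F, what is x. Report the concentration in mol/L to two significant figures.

Co²⁺/Co is the cathode, Cd²⁺/Cd the anode: E°cell = +0.14 V, n = 2.
Overall reaction: Co²⁺(aq) + Cd(s) → Co(s) + Cd²⁺(aq); Q = [Cd²⁺]^1/[Co²⁺]^1.
From E = E° − (0.0592/n) log Q: log Q = (E° − E)·n/0.0592 = (+0.14 − (+0.240))·2/0.0592 = -3.3784.
So 1·log[Co²⁺] = 1·log(0.00024) − log Q = -3.6198 − (-3.3784) = -0.2414; [Co²⁺] = 10^(-0.2414) ≈ 0.57 M.

0.57 M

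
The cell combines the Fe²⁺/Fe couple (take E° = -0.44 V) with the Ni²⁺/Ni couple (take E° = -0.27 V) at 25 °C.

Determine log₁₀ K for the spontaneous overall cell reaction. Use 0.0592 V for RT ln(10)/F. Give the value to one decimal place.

5.7

Cathode: Ni²⁺/Ni; anode: Fe²⁺/Fe. E°cell = +0.17 V, n = 2.
log K = nE°cell / 0.0592 = (2)(+0.17) / 0.0592 = 5.7.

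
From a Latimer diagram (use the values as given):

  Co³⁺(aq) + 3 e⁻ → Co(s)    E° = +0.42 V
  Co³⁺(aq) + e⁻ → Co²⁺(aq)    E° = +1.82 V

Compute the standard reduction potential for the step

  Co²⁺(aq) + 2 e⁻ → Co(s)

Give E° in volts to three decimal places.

-0.280 V

Sequential free energies add, so n₃E°₃ = n₁E°₁ + n₂E°₂.
With n₃ = 3, and the known step contributing 1×(+1.82) V, the unknown satisfies 2·E° = 3×(+0.42) − 1×(+1.82) = -0.560.
E° = -0.560 / 2 = -0.280 V.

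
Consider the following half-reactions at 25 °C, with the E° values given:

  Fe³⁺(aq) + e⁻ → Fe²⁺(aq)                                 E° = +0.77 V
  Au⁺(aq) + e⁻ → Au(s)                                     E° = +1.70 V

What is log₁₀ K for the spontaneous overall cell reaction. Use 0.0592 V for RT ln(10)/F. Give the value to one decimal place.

15.7

Cathode: Au⁺/Au; anode: Fe³⁺/Fe²⁺. E°cell = +0.93 V, n = 1.
log K = nE°cell / 0.0592 = (1)(+0.93) / 0.0592 = 15.7.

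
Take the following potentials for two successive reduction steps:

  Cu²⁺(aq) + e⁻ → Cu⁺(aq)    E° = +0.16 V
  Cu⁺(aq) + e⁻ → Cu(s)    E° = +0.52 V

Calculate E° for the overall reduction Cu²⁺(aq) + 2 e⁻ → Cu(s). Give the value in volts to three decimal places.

+0.340 V

Adding the free-energy changes (−nFE°) of the two steps gives −n₃FE°₃ = −n₁FE°₁ − n₂FE°₂.
E°₃ = (1×+0.16 + 1×+0.52) / 2 = (+0.680) / 2 = +0.340 V.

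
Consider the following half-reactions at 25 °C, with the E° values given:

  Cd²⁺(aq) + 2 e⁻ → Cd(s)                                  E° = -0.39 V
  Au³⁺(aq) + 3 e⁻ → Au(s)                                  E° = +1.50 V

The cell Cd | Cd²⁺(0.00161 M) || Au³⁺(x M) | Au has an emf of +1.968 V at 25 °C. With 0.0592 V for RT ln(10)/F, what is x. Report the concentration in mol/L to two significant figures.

0.58 M

Au³⁺/Au is the cathode, Cd²⁺/Cd the anode: E°cell = +1.89 V, n = 6.
Overall reaction: 2 Au³⁺(aq) + 3 Cd(s) → 2 Au(s) + 3 Cd²⁺(aq); Q = [Cd²⁺]^3/[Au³⁺]^2.
From E = E° − (0.0592/n) log Q: log Q = (E° − E)·n/0.0592 = (+1.89 − (+1.968))·6/0.0592 = -7.9054.
So 2·log[Au³⁺] = 3·log(0.00161) − log Q = -8.3795 − (-7.9054) = -0.4741; log[Au³⁺] = -0.4741 / 2 = -0.2371; [Au³⁺] = 10^(-0.2371) ≈ 0.58 M.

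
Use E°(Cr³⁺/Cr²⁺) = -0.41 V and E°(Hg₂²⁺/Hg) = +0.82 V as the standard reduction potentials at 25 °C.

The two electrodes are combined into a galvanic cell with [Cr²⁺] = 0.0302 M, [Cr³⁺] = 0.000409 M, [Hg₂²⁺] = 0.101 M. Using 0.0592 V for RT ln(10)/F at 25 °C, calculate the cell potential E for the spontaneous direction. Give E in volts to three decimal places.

+1.311 V

Hg₂²⁺/Hg is the cathode (higher E°), Cr³⁺/Cr²⁺ the anode: E°cell = +0.82 − (-0.41) = +1.23 V, n = 2.
Overall: Hg₂²⁺(aq) + 2 Cr²⁺(aq) → 2 Hg(l) + 2 Cr³⁺(aq)
Q = [Cr³⁺]^2 / ([Hg₂²⁺]·[Cr²⁺]^2); log Q = -2.741.
E = E° − (0.0592/n) log Q = +1.23 − (0.0592/2)(-2.741) = +1.311 V.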